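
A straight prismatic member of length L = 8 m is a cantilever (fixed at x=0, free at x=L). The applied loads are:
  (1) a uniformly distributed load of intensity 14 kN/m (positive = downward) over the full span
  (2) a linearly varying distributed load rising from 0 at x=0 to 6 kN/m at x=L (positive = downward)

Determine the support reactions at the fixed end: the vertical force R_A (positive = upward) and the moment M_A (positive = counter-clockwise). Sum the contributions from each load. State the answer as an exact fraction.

R_A = 136 kN, M_A = 576 kN·m

Load 1 — uniform load w=14 kN/m over full span:
  R_A = wL = 14·8 = 112 kN
  M_A = wL²/2 = 14·8²/2 = 448 kN·m
Load 2 — triangular load w₀=6 kN/m (0→w₀ over full span):
  R_A = w₀L/2 = 6·8/2 = 24 kN
  M_A = w₀L²/3 = 6·8²/3 = 128 kN·m
Superposition: R_A = 136 kN, M_A = 576 kN·m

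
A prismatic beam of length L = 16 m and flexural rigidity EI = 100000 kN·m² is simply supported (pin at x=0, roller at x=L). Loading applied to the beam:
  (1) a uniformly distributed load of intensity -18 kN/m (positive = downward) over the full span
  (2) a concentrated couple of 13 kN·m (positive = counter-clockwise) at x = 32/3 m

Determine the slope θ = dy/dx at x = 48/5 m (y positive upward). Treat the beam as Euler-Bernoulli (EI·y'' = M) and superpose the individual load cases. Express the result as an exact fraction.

Load 1 — uniform load w=-18 kN/m over full span:
  θ_1 = -w(L³-6Lx²+4x³)/(24EI) = -(-18)·(16³-6·16·(48/5)²+4·(48/5)³)/(24·100000) = -3552/390625 rad
Load 2 — applied couple M₀=13 kN·m at a=32/3 m (b=L-a=16/3):
  θ_2 = (M₀x²/(2L)+C₁)/EI  [x≤a] with C₁=M₀(3b²-L²)/(6L)=-208/9 = (13·(48/5)²/(2·16)+(-208/9))/100000 = 403/2812500 rad
Superposition: θ = Σ θ_i = -125857/14062500 rad ≈ -0.008950 rad

θ(48/5) = -125857/14062500 rad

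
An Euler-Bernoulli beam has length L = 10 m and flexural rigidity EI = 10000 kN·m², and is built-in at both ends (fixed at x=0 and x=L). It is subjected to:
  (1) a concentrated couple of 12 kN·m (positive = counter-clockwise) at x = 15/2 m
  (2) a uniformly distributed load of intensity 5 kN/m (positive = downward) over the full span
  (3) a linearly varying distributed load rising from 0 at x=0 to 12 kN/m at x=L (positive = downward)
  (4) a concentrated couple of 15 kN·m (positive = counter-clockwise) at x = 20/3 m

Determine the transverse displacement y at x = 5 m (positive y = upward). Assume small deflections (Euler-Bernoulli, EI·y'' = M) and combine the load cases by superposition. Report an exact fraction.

y(5) = -313/9600 m

Load 1 — applied couple M₀=12 kN·m at a=15/2 m (b=L-a=5/2):
  y_1 = (R_Ax³/6 - M_Ax²/2)/EI  [x≤a] with R_A=27/20, M_A=15/4 = ((27/20)·5³/6 - (15/4)·5²/2)/10000 = -3/1600 m
Load 2 — uniform load w=5 kN/m over full span:
  y_2 = -wx²(L-x)²/(24EI) = -5·5²·(10-5)²/(24·10000) = -5/384 m
Load 3 — triangular load w₀=12 kN/m (0→w₀ over full span):
  y_3 = -w₀x²(L-x)²(x+2L)/(120LEI) = -12·5²·(10-5)²·(5+2·10)/(120·10·10000) = -1/64 m
Load 4 — applied couple M₀=15 kN·m at a=20/3 m (b=L-a=10/3):
  y_4 = (R_Ax³/6 - M_Ax²/2)/EI  [x≤a] with R_A=2, M_A=5 = (2·5³/6 - 5·5²/2)/10000 = -1/480 m
Superposition: y = Σ y_i = -313/9600 m ≈ -0.032604 m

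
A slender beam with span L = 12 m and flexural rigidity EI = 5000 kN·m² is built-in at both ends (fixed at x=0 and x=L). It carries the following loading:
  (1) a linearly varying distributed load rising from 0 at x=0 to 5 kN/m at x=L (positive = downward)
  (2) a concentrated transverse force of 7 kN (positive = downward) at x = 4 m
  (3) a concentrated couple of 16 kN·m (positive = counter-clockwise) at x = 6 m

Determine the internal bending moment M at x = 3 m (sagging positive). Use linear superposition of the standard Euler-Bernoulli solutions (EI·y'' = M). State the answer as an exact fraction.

M(3) = 449/72 kN·m

Load 1 — triangular load w₀=5 kN/m (0→w₀ over full span):
  M_1 = 3w₀Lx/20 - w₀L²/30 - w₀x³/(6L) = 3·5·12·3/20 - 5·12²/30 - 5·3³/(6·12) = 9/8 kN·m
Load 2 — point force P=7 kN at a=4 m (b=L-a=8):
  M_2 = Pb²(3a+b)x/L³ - Pab²/L²  [x≤a] = 7·8²·(3·4+8)·3/12³ - 7·4·8²/12² = 28/9 kN·m
Load 3 — applied couple M₀=16 kN·m at a=6 m (b=L-a=6):
  M_3 = R_Ax - M_A  [x≤a] with R_A=2, M_A=4 = 2·3 - 4 = 2 kN·m
Superposition: M = Σ M_i = 449/72 kN·m ≈ 6.236111 kN·m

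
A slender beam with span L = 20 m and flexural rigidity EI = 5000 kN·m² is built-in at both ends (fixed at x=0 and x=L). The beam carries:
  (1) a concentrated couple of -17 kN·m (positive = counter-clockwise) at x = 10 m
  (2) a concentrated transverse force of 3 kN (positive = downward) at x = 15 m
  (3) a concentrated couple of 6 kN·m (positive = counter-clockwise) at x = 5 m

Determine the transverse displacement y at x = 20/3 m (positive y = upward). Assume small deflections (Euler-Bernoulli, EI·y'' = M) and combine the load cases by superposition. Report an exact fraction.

y(20/3) = 11/2160 m

Load 1 — applied couple M₀=-17 kN·m at a=10 m (b=L-a=10):
  y_1 = (R_Ax³/6 - M_Ax²/2)/EI  [x≤a] with R_A=-51/40, M_A=-17/4 = ((-51/40)·(20/3)³/6 - (-17/4)·(20/3)²/2)/5000 = 17/2700 m
Load 2 — point force P=3 kN at a=15 m (b=L-a=5):
  y_2 = -Pb²x²(3aL-(3a+b)x)/(6L³EI)  [x≤a] = -3·5²·(20/3)²·(3·15·20-(3·15+5)·(20/3))/(6·20³·5000) = -17/2160 m
Load 3 — applied couple M₀=6 kN·m at a=5 m (b=L-a=15):
  y_3 = (R_Ax³/6 - M_Ax²/2 - M₀(x-a)²/2)/EI  [x>a] with R_A=27/80, M_A=-9/8 = ((27/80)·(20/3)³/6 - (-9/8)·(20/3)²/2 - 6·((20/3)-5)²/2)/5000 = 1/150 m
Superposition: y = Σ y_i = 11/2160 m ≈ 0.005093 m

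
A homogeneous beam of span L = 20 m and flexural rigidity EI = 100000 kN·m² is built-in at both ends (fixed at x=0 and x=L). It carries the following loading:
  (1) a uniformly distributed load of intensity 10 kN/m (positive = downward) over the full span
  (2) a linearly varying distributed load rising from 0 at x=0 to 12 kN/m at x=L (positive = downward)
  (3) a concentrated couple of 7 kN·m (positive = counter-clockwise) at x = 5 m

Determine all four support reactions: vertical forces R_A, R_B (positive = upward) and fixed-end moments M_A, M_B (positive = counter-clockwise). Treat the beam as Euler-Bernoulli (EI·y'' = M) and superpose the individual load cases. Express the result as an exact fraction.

R_A = 21823/160 kN, M_A = 23617/48 kN·m, R_B = 29377/160 kN, M_B = -27415/48 kN·m

Load 1 — uniform load w=10 kN/m over full span:
  R_A = wL/2 = 10·20/2 = 100 kN
  M_A = wL²/12 = 10·20²/12 = 1000/3 kN·m
  R_B = wL/2 = 10·20/2 = 100 kN
  M_B = -wL²/12 = -10·20²/12 = -1000/3 kN·m
Load 2 — triangular load w₀=12 kN/m (0→w₀ over full span):
  R_A = 3w₀L/20 = 3·12·20/20 = 36 kN
  M_A = w₀L²/30 = 12·20²/30 = 160 kN·m
  R_B = 7w₀L/20 = 7·12·20/20 = 84 kN
  M_B = -w₀L²/20 = -12·20²/20 = -240 kN·m
Load 3 — applied couple M₀=7 kN·m at a=5 m (b=L-a=15):
  R_A = 6M₀ab/L³ = 6·7·5·15/20³ = 63/160 kN
  M_A = M₀b(2a-b)/L² = 7·15·(2·5-15)/20² = -21/16 kN·m
  R_B = -6M₀ab/L³ = -6·7·5·15/20³ = -63/160 kN
  M_B = M₀a(2b-a)/L² = 7·5·(2·15-5)/20² = 35/16 kN·m
Superposition: R_A = 21823/160 kN, M_A = 23617/48 kN·m, R_B = 29377/160 kN, M_B = -27415/48 kN·m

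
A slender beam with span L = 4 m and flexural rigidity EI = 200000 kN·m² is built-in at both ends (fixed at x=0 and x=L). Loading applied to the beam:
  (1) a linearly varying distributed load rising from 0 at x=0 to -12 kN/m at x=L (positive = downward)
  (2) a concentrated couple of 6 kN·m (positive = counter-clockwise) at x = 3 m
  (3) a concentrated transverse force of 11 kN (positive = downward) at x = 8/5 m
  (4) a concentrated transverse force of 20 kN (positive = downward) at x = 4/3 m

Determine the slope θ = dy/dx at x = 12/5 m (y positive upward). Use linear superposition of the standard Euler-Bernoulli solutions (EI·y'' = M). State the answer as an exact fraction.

θ(12/5) = 106253/5625000000 rad

Load 1 — triangular load w₀=-12 kN/m (0→w₀ over full span):
  θ_1 = -w₀(2x(L-x)(L-2x)(x+2L)+x²(L-x)²)/(120LEI) = -(-12)·(2·(12/5)·(4-(12/5))·(4-2·(12/5))·((12/5)+2·4)+(12/5)²·(4-(12/5))²)/(120·4·200000) = -12/1953125 rad
Load 2 — applied couple M₀=6 kN·m at a=3 m (b=L-a=1):
  θ_2 = (R_Ax²/2 - M_Ax)/EI  [x≤a] with R_A=27/16, M_A=15/8 = ((27/16)·(12/5)²/2 - (15/8)·(12/5))/200000 = 9/5000000 rad
Load 3 — point force P=11 kN at a=8/5 m (b=L-a=12/5):
  θ_3 = Pa²(L-x)(2bL-(3b+a)(L-x))/(2L³EI)  [x>a] = 11·(8/5)²·(4-(12/5))·(2·(12/5)·4-(3·(12/5)+(8/5))·(4-(12/5)))/(2·4³·200000) = 88/9765625 rad
Load 4 — point force P=20 kN at a=4/3 m (b=L-a=8/3):
  θ_4 = Pa²(L-x)(2bL-(3b+a)(L-x))/(2L³EI)  [x>a] = 20·(4/3)²·(4-(12/5))·(2·(8/3)·4-(3·(8/3)+(4/3))·(4-(12/5)))/(2·4³·200000) = 2/140625 rad
Superposition: θ = Σ θ_i = 106253/5625000000 rad ≈ 0.000019 rad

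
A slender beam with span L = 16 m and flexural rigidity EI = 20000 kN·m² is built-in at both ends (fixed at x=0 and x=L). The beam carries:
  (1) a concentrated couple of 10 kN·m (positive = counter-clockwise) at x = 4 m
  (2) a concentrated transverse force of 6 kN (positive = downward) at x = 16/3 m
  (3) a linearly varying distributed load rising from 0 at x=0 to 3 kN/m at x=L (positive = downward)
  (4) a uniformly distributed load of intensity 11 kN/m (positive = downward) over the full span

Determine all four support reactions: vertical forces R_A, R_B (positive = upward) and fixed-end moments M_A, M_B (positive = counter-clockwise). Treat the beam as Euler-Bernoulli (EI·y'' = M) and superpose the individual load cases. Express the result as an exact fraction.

R_A = 289001/2880 kN, M_A = 98141/360 kN·m, R_B = 304279/2880 kN, M_B = -99739/360 kN·m

Load 1 — applied couple M₀=10 kN·m at a=4 m (b=L-a=12):
  R_A = 6M₀ab/L³ = 6·10·4·12/16³ = 45/64 kN
  M_A = M₀b(2a-b)/L² = 10·12·(2·4-12)/16² = -15/8 kN·m
  R_B = -6M₀ab/L³ = -6·10·4·12/16³ = -45/64 kN
  M_B = M₀a(2b-a)/L² = 10·4·(2·12-4)/16² = 25/8 kN·m
Load 2 — point force P=6 kN at a=16/3 m (b=L-a=32/3):
  R_A = Pb²(3a+b)/L³ = 6·(32/3)²·(3·(16/3)+(32/3))/16³ = 40/9 kN
  M_A = Pab²/L² = 6·(16/3)·(32/3)²/16² = 128/9 kN·m
  R_B = Pa²(a+3b)/L³ = 6·(16/3)²·((16/3)+3·(32/3))/16³ = 14/9 kN
  M_B = -Pa²b/L² = -6·(16/3)²·(32/3)/16² = -64/9 kN·m
Load 3 — triangular load w₀=3 kN/m (0→w₀ over full span):
  R_A = 3w₀L/20 = 3·3·16/20 = 36/5 kN
  M_A = w₀L²/30 = 3·16²/30 = 128/5 kN·m
  R_B = 7w₀L/20 = 7·3·16/20 = 84/5 kN
  M_B = -w₀L²/20 = -3·16²/20 = -192/5 kN·m
Load 4 — uniform load w=11 kN/m over full span:
  R_A = wL/2 = 11·16/2 = 88 kN
  M_A = wL²/12 = 11·16²/12 = 704/3 kN·m
  R_B = wL/2 = 11·16/2 = 88 kN
  M_B = -wL²/12 = -11·16²/12 = -704/3 kN·m
Superposition: R_A = 289001/2880 kN, M_A = 98141/360 kN·m, R_B = 304279/2880 kN, M_B = -99739/360 kN·m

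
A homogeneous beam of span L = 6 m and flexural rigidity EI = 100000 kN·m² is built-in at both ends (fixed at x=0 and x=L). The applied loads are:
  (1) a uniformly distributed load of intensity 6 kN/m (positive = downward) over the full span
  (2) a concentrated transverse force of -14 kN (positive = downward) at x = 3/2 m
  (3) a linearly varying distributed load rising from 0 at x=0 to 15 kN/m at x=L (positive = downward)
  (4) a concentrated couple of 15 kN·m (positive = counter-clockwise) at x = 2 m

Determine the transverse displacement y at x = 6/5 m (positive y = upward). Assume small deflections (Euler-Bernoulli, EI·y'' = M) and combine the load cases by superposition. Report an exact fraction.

y(6/5) = -283881/2500000000 m

Load 1 — uniform load w=6 kN/m over full span:
  y_1 = -wx²(L-x)²/(24EI) = -6·(6/5)²·(6-(6/5))²/(24·100000) = -162/1953125 m
Load 2 — point force P=-14 kN at a=3/2 m (b=L-a=9/2):
  y_2 = -Pb²x²(3aL-(3a+b)x)/(6L³EI)  [x≤a] = -(-14)·(9/2)²·(6/5)²·(3·(3/2)·6-(3·(3/2)+(9/2))·(6/5))/(6·6³·100000) = 5103/100000000 m
Load 3 — triangular load w₀=15 kN/m (0→w₀ over full span):
  y_3 = -w₀x²(L-x)²(x+2L)/(120LEI) = -15·(6/5)²·(6-(6/5))²·((6/5)+2·6)/(120·6·100000) = -891/9765625 m
Load 4 — applied couple M₀=15 kN·m at a=2 m (b=L-a=4):
  y_4 = (R_Ax³/6 - M_Ax²/2)/EI  [x≤a] with R_A=10/3, M_A=0 = ((10/3)·(6/5)³/6 - 0·(6/5)²/2)/100000 = 3/312500 m
Superposition: y = Σ y_i = -283881/2500000000 m ≈ -0.000114 m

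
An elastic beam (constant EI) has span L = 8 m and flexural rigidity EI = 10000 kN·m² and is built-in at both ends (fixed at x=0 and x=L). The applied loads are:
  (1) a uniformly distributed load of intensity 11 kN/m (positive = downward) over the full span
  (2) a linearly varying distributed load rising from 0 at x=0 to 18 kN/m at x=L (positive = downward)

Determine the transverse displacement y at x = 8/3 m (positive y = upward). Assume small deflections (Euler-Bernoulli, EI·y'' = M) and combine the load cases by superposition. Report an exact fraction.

Load 1 — uniform load w=11 kN/m over full span:
  y_1 = -wx²(L-x)²/(24EI) = -11·(8/3)²·(8-(8/3))²/(24·10000) = -1408/151875 m
Load 2 — triangular load w₀=18 kN/m (0→w₀ over full span):
  y_2 = -w₀x²(L-x)²(x+2L)/(120LEI) = -18·(8/3)²·(8-(8/3))²·((8/3)+2·8)/(120·8·10000) = -1792/253125 m
Superposition: y = Σ y_i = -12416/759375 m ≈ -0.016350 m

y(8/3) = -12416/759375 m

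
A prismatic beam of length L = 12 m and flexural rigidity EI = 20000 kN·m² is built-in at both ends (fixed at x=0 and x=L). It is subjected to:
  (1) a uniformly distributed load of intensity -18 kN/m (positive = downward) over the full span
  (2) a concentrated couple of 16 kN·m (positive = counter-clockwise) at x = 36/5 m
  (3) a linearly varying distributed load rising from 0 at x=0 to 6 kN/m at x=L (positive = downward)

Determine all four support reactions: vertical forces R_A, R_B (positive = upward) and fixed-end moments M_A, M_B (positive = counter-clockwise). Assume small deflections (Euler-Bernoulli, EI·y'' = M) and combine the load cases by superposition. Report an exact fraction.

R_A = -2382/25 kN, M_A = -4552/25 kN·m, R_B = -2118/25 kN, M_B = 4368/25 kN·m

Load 1 — uniform load w=-18 kN/m over full span:
  R_A = wL/2 = (-18)·12/2 = -108 kN
  M_A = wL²/12 = (-18)·12²/12 = -216 kN·m
  R_B = wL/2 = (-18)·12/2 = -108 kN
  M_B = -wL²/12 = -(-18)·12²/12 = 216 kN·m
Load 2 — applied couple M₀=16 kN·m at a=36/5 m (b=L-a=24/5):
  R_A = 6M₀ab/L³ = 6·16·(36/5)·(24/5)/12³ = 48/25 kN
  M_A = M₀b(2a-b)/L² = 16·(24/5)·(2·(36/5)-(24/5))/12² = 128/25 kN·m
  R_B = -6M₀ab/L³ = -6·16·(36/5)·(24/5)/12³ = -48/25 kN
  M_B = M₀a(2b-a)/L² = 16·(36/5)·(2·(24/5)-(36/5))/12² = 48/25 kN·m
Load 3 — triangular load w₀=6 kN/m (0→w₀ over full span):
  R_A = 3w₀L/20 = 3·6·12/20 = 54/5 kN
  M_A = w₀L²/30 = 6·12²/30 = 144/5 kN·m
  R_B = 7w₀L/20 = 7·6·12/20 = 126/5 kN
  M_B = -w₀L²/20 = -6·12²/20 = -216/5 kN·m
Superposition: R_A = -2382/25 kN, M_A = -4552/25 kN·m, R_B = -2118/25 kN, M_B = 4368/25 kN·m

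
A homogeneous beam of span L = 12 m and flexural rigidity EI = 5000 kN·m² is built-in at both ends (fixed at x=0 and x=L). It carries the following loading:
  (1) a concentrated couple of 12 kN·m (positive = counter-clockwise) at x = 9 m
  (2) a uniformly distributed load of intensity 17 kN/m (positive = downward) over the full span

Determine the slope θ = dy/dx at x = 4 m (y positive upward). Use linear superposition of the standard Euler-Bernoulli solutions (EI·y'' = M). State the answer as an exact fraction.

θ(4) = -281/7500 rad

Load 1 — applied couple M₀=12 kN·m at a=9 m (b=L-a=3):
  θ_1 = (R_Ax²/2 - M_Ax)/EI  [x≤a] with R_A=9/8, M_A=15/4 = ((9/8)·4²/2 - (15/4)·4)/5000 = -3/2500 rad
Load 2 — uniform load w=17 kN/m over full span:
  θ_2 = -wx(L-x)(L-2x)/(12EI) = -17·4·(12-4)·(12-2·4)/(12·5000) = -68/1875 rad
Superposition: θ = Σ θ_i = -281/7500 rad ≈ -0.037467 rad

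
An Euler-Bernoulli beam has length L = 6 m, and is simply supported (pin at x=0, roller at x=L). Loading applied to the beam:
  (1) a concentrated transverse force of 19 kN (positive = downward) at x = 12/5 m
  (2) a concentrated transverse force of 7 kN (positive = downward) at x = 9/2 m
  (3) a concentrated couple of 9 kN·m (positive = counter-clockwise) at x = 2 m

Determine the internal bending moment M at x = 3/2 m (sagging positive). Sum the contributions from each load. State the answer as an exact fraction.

Load 1 — point force P=19 kN at a=12/5 m (b=L-a=18/5):
  M_1 = Pbx/L  [x≤a] = 19·(18/5)·(3/2)/6 = 171/10 kN·m
Load 2 — point force P=7 kN at a=9/2 m (b=L-a=3/2):
  M_2 = Pbx/L  [x≤a] = 7·(3/2)·(3/2)/6 = 21/8 kN·m
Load 3 — applied couple M₀=9 kN·m at a=2 m (b=L-a=4):
  M_3 = M₀x/L  [x≤a] = 9·(3/2)/6 = 9/4 kN·m
Superposition: M = Σ M_i = 879/40 kN·m ≈ 21.975000 kN·m

M(3/2) = 879/40 kN·m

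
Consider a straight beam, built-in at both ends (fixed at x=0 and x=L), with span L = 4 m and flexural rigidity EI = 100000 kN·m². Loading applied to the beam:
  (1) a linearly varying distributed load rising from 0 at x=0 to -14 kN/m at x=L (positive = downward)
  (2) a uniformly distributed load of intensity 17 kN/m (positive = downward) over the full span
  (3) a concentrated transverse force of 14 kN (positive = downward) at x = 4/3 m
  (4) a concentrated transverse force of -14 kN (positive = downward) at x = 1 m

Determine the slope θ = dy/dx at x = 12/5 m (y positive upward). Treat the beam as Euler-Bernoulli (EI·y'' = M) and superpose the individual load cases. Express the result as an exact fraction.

θ(12/5) = 19741/562500000 rad

Load 1 — triangular load w₀=-14 kN/m (0→w₀ over full span):
  θ_1 = -w₀(2x(L-x)(L-2x)(x+2L)+x²(L-x)²)/(120LEI) = -(-14)·(2·(12/5)·(4-(12/5))·(4-2·(12/5))·((12/5)+2·4)+(12/5)²·(4-(12/5))²)/(120·4·100000) = -28/1953125 rad
Load 2 — uniform load w=17 kN/m over full span:
  θ_2 = -wx(L-x)(L-2x)/(12EI) = -17·(12/5)·(4-(12/5))·(4-2·(12/5))/(12·100000) = 17/390625 rad
Load 3 — point force P=14 kN at a=4/3 m (b=L-a=8/3):
  θ_3 = Pa²(L-x)(2bL-(3b+a)(L-x))/(2L³EI)  [x>a] = 14·(4/3)²·(4-(12/5))·(2·(8/3)·4-(3·(8/3)+(4/3))·(4-(12/5)))/(2·4³·100000) = 14/703125 rad
Load 4 — point force P=-14 kN at a=1 m (b=L-a=3):
  θ_4 = Pa²(L-x)(2bL-(3b+a)(L-x))/(2L³EI)  [x>a] = (-14)·1²·(4-(12/5))·(2·3·4-(3·3+1)·(4-(12/5)))/(2·4³·100000) = -7/500000 rad
Superposition: θ = Σ θ_i = 19741/562500000 rad ≈ 0.000035 rad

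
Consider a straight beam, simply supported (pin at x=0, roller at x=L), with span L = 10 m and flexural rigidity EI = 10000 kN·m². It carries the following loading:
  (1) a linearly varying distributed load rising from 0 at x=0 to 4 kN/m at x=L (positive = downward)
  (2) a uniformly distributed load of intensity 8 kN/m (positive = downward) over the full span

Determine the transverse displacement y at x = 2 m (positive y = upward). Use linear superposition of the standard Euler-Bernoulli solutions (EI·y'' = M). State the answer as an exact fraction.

Load 1 — triangular load w₀=4 kN/m (0→w₀ over full span):
  y_1 = -w₀x(7L⁴-10L²x²+3x⁴)/(360LEI) = -4·2·(7·10⁴-10·10²·2²+3·2⁴)/(360·10·10000) = -688/46875 m
Load 2 — uniform load w=8 kN/m over full span:
  y_2 = -wx(L³-2Lx²+x³)/(24EI) = -8·2·(10³-2·10·2²+2³)/(24·10000) = -116/1875 m
Superposition: y = Σ y_i = -1196/15625 m ≈ -0.076544 m

y(2) = -1196/15625 m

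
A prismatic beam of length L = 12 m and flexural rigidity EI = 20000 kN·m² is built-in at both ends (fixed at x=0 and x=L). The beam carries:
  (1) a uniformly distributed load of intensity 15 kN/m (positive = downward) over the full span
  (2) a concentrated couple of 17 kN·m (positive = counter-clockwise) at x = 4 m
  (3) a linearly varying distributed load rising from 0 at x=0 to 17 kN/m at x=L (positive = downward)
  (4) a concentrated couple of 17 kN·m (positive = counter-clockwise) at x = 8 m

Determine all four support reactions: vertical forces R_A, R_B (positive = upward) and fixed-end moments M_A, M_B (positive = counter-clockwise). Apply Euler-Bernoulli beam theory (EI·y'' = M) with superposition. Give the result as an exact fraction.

R_A = 5597/45 kN, M_A = 4009/15 kN·m, R_B = 7093/45 kN, M_B = -4451/15 kN·m

Load 1 — uniform load w=15 kN/m over full span:
  R_A = wL/2 = 15·12/2 = 90 kN
  M_A = wL²/12 = 15·12²/12 = 180 kN·m
  R_B = wL/2 = 15·12/2 = 90 kN
  M_B = -wL²/12 = -15·12²/12 = -180 kN·m
Load 2 — applied couple M₀=17 kN·m at a=4 m (b=L-a=8):
  R_A = 6M₀ab/L³ = 6·17·4·8/12³ = 17/9 kN
  M_A = M₀b(2a-b)/L² = 17·8·(2·4-8)/12² = 0 kN·m
  R_B = -6M₀ab/L³ = -6·17·4·8/12³ = -17/9 kN
  M_B = M₀a(2b-a)/L² = 17·4·(2·8-4)/12² = 17/3 kN·m
Load 3 — triangular load w₀=17 kN/m (0→w₀ over full span):
  R_A = 3w₀L/20 = 3·17·12/20 = 153/5 kN
  M_A = w₀L²/30 = 17·12²/30 = 408/5 kN·m
  R_B = 7w₀L/20 = 7·17·12/20 = 357/5 kN
  M_B = -w₀L²/20 = -17·12²/20 = -612/5 kN·m
Load 4 — applied couple M₀=17 kN·m at a=8 m (b=L-a=4):
  R_A = 6M₀ab/L³ = 6·17·8·4/12³ = 17/9 kN
  M_A = M₀b(2a-b)/L² = 17·4·(2·8-4)/12² = 17/3 kN·m
  R_B = -6M₀ab/L³ = -6·17·8·4/12³ = -17/9 kN
  M_B = M₀a(2b-a)/L² = 17·8·(2·4-8)/12² = 0 kN·m
Superposition: R_A = 5597/45 kN, M_A = 4009/15 kN·m, R_B = 7093/45 kN, M_B = -4451/15 kN·m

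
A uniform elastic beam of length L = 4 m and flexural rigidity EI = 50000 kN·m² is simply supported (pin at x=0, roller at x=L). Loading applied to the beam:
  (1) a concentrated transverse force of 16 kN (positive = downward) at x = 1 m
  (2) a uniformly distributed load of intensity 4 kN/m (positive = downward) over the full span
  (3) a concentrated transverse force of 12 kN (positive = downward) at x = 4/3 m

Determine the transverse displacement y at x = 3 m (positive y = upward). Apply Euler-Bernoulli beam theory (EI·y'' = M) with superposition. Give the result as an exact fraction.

y(3) = -1493/2700000 m

Load 1 — point force P=16 kN at a=1 m (b=L-a=3):
  y_1 = -Pa(L-x)(2Lx-a²-x²)/(6LEI)  [x>a] = -16·1·(4-3)·(2·4·3-1²-3²)/(6·4·50000) = -7/37500 m
Load 2 — uniform load w=4 kN/m over full span:
  y_2 = -wx(L³-2Lx²+x³)/(24EI) = -4·3·(4³-2·4·3²+3³)/(24·50000) = -19/100000 m
Load 3 — point force P=12 kN at a=4/3 m (b=L-a=8/3):
  y_3 = -Pa(L-x)(2Lx-a²-x²)/(6LEI)  [x>a] = -12·(4/3)·(4-3)·(2·4·3-(4/3)²-3²)/(6·4·50000) = -119/675000 m
Superposition: y = Σ y_i = -1493/2700000 m ≈ -0.000553 m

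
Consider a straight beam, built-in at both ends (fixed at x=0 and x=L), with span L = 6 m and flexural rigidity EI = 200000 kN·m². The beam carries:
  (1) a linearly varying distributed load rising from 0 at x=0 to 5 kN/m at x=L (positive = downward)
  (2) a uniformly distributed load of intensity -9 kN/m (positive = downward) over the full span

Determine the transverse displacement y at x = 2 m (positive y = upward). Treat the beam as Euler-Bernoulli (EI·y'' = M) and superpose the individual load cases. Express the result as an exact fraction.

Load 1 — triangular load w₀=5 kN/m (0→w₀ over full span):
  y_1 = -w₀x²(L-x)²(x+2L)/(120LEI) = -5·2²·(6-2)²·(2+2·6)/(120·6·200000) = -7/225000 m
Load 2 — uniform load w=-9 kN/m over full span:
  y_2 = -wx²(L-x)²/(24EI) = -(-9)·2²·(6-2)²/(24·200000) = 3/25000 m
Superposition: y = Σ y_i = 1/11250 m ≈ 0.000089 m

y(2) = 1/11250 m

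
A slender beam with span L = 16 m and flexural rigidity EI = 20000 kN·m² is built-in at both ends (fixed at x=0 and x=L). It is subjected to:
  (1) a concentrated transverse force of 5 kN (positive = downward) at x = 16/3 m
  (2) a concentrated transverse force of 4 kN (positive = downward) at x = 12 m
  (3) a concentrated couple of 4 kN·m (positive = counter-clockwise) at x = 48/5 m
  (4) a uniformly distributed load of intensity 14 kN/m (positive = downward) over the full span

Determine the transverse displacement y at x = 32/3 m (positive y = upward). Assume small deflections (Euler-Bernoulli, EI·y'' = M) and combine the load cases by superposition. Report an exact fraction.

y(32/3) = -3393088/34171875 m

Load 1 — point force P=5 kN at a=16/3 m (b=L-a=32/3):
  y_1 = -Pa²(L-x)²(3bL-(3b+a)(L-x))/(6L³EI)  [x>a] = -5·(16/3)²·(16-(32/3))²·(3·(32/3)·16-(3·(32/3)+(16/3))·(16-(32/3)))/(6·16³·20000) = -704/273375 m
Load 2 — point force P=4 kN at a=12 m (b=L-a=4):
  y_2 = -Pb²x²(3aL-(3a+b)x)/(6L³EI)  [x≤a] = -4·4²·(32/3)²·(3·12·16-(3·12+4)·(32/3))/(6·16³·20000) = -112/50625 m
Load 3 — applied couple M₀=4 kN·m at a=48/5 m (b=L-a=32/5):
  y_3 = (R_Ax³/6 - M_Ax²/2 - M₀(x-a)²/2)/EI  [x>a] with R_A=9/25, M_A=32/25 = ((9/25)·(32/3)³/6 - (32/25)·(32/3)²/2 - 4·((32/3)-(48/5))²/2)/20000 = -16/140625 m
Load 4 — uniform load w=14 kN/m over full span:
  y_4 = -wx²(L-x)²/(24EI) = -14·(32/3)²·(16-(32/3))²/(24·20000) = -14336/151875 m
Superposition: y = Σ y_i = -3393088/34171875 m ≈ -0.099295 m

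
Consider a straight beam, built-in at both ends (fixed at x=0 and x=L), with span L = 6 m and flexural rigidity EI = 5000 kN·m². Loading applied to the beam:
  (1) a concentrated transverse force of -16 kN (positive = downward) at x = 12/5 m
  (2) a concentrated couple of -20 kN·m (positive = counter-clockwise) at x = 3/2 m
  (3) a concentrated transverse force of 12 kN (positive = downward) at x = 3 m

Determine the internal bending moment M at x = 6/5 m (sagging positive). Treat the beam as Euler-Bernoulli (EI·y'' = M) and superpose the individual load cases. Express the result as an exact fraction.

Load 1 — point force P=-16 kN at a=12/5 m (b=L-a=18/5):
  M_1 = Pb²(3a+b)x/L³ - Pab²/L²  [x≤a] = (-16)·(18/5)²·(3·(12/5)+(18/5))·(6/5)/6³ - (-16)·(12/5)·(18/5)²/6² = 864/625 kN·m
Load 2 — applied couple M₀=-20 kN·m at a=3/2 m (b=L-a=9/2):
  M_2 = R_Ax - M_A  [x≤a] with R_A=-15/4, M_A=15/4 = (-15/4)·(6/5) - (15/4) = -33/4 kN·m
Load 3 — point force P=12 kN at a=3 m (b=L-a=3):
  M_3 = Pb²(3a+b)x/L³ - Pab²/L²  [x≤a] = 12·3²·(3·3+3)·(6/5)/6³ - 12·3·3²/6² = -9/5 kN·m
Superposition: M = Σ M_i = -21669/2500 kN·m ≈ -8.667600 kN·m

M(6/5) = -21669/2500 kN·m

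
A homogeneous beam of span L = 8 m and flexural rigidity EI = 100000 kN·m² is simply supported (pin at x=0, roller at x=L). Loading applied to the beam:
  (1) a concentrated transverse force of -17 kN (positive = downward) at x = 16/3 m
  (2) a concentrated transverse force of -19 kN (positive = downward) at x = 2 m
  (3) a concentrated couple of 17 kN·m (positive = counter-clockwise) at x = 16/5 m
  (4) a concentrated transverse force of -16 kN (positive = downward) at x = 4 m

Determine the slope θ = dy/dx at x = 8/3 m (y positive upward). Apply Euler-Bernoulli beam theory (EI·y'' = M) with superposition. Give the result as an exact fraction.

Load 1 — point force P=-17 kN at a=16/3 m (b=L-a=8/3):
  θ_1 = -Pb(L²-b²-3x²)/(6LEI)  [x≤a] = -(-17)·(8/3)·(8²-(8/3)²-3·(8/3)²)/(6·8·100000) = 17/50625 rad
Load 2 — point force P=-19 kN at a=2 m (b=L-a=6):
  θ_2 = -Pa(2L²-6Lx+3x²+a²)/(6LEI)  [x>a] = -(-19)·2·(2·8²-6·8·(8/3)+3·(8/3)²+2²)/(6·8·100000) = 361/1800000 rad
Load 3 — applied couple M₀=17 kN·m at a=16/5 m (b=L-a=24/5):
  θ_3 = (M₀x²/(2L)+C₁)/EI  [x≤a] with C₁=M₀(3b²-L²)/(6L)=136/75 = (17·(8/3)²/(2·8)+(136/75))/100000 = 527/5625000 rad
Load 4 — point force P=-16 kN at a=4 m (b=L-a=4):
  θ_4 = -Pb(L²-b²-3x²)/(6LEI)  [x≤a] = -(-16)·4·(8²-4²-3·(8/3)²)/(6·8·100000) = 2/5625 rad
Superposition: θ = Σ θ_i = 399169/405000000 rad ≈ 0.000986 rad

θ(8/3) = 399169/405000000 rad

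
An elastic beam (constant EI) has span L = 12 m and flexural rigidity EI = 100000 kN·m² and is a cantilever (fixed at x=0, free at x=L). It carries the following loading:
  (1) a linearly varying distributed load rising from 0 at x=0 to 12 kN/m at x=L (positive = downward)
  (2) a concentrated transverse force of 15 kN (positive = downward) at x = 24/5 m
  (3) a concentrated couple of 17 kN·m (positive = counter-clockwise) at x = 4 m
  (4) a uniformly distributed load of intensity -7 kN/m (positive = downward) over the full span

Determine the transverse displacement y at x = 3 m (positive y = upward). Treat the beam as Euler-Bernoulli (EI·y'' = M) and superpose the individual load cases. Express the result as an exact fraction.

y(3) = -1341/250000 m

Load 1 — triangular load w₀=12 kN/m (0→w₀ over full span):
  y_1 = (w₀Lx³/12-w₀L²x²/6-w₀x⁵/(120L))/EI = (12·12·3³/12-12·12²·3²/6-12·3⁵/(120·12))/100000 = -90801/4000000 m
Load 2 — point force P=15 kN at a=24/5 m (b=L-a=36/5):
  y_2 = -Px²(3a-x)/(6EI)  [x≤a] = -15·3²·(3·(24/5)-3)/(6·100000) = -513/200000 m
Load 3 — applied couple M₀=17 kN·m at a=4 m (b=L-a=8):
  y_3 = M₀x²/(2EI)  [x≤a] = 17·3²/(2·100000) = 153/200000 m
Load 4 — uniform load w=-7 kN/m over full span:
  y_4 = -wx²(x²-4Lx+6L²)/(24EI) = -(-7)·3²·(3²-4·12·3+6·12²)/(24·100000) = 15309/800000 m
Superposition: y = Σ y_i = -1341/250000 m ≈ -0.005364 m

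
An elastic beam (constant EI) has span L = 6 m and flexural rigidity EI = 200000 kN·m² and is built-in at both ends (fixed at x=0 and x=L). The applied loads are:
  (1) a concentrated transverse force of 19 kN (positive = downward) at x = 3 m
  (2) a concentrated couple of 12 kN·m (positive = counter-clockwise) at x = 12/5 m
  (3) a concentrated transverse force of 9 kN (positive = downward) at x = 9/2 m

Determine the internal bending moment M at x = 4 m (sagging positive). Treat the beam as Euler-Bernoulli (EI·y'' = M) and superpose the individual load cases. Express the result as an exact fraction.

Load 1 — point force P=19 kN at a=3 m (b=L-a=3):
  M_1 = Pa²(a+3b)(L-x)/L³ - Pa²b/L²  [x>a] = 19·3²·(3+3·3)·(6-4)/6³ - 19·3²·3/6² = 19/4 kN·m
Load 2 — applied couple M₀=12 kN·m at a=12/5 m (b=L-a=18/5):
  M_2 = R_Ax - M_A - M₀  [x>a] with R_A=72/25, M_A=36/25 = (72/25)·4 - (36/25) - 12 = -48/25 kN·m
Load 3 — point force P=9 kN at a=9/2 m (b=L-a=3/2):
  M_3 = Pb²(3a+b)x/L³ - Pab²/L²  [x≤a] = 9·(3/2)²·(3·(9/2)+(3/2))·4/6³ - 9·(9/2)·(3/2)²/6² = 99/32 kN·m
Superposition: M = Σ M_i = 4739/800 kN·m ≈ 5.923750 kN·m

M(4) = 4739/800 kN·m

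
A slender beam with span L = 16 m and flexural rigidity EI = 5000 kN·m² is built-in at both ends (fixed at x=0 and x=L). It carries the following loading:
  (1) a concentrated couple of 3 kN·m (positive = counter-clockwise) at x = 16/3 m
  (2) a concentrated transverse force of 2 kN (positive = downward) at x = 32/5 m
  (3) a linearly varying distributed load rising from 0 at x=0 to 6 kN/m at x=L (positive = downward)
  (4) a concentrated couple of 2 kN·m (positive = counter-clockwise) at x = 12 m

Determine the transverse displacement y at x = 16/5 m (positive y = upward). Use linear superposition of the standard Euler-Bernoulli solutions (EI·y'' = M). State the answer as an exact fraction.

y(16/5) = -1184362/29296875 m

Load 1 — applied couple M₀=3 kN·m at a=16/3 m (b=L-a=32/3):
  y_1 = (R_Ax³/6 - M_Ax²/2)/EI  [x≤a] with R_A=1/4, M_A=0 = ((1/4)·(16/5)³/6 - 0·(16/5)²/2)/5000 = 64/234375 m
Load 2 — point force P=2 kN at a=32/5 m (b=L-a=48/5):
  y_2 = -Pb²x²(3aL-(3a+b)x)/(6L³EI)  [x≤a] = -2·(48/5)²·(16/5)²·(3·(32/5)·16-(3·(32/5)+(48/5))·(16/5))/(6·16³·5000) = -32256/9765625 m
Load 3 — triangular load w₀=6 kN/m (0→w₀ over full span):
  y_3 = -w₀x²(L-x)²(x+2L)/(120LEI) = -6·(16/5)²·(16-(16/5))²·((16/5)+2·16)/(120·16·5000) = -360448/9765625 m
Load 4 — applied couple M₀=2 kN·m at a=12 m (b=L-a=4):
  y_4 = (R_Ax³/6 - M_Ax²/2)/EI  [x≤a] with R_A=9/64, M_A=5/8 = ((9/64)·(16/5)³/6 - (5/8)·(16/5)²/2)/5000 = -38/78125 m
Superposition: y = Σ y_i = -1184362/29296875 m ≈ -0.040426 m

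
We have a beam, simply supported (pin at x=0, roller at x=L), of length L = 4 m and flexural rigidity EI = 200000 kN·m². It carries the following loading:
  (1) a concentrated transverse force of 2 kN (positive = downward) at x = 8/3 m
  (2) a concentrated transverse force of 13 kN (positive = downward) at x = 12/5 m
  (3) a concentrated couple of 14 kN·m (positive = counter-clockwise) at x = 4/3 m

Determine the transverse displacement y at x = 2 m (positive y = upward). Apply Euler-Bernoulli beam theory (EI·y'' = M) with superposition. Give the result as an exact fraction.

y(2) = -54961/1012500000 m

Load 1 — point force P=2 kN at a=8/3 m (b=L-a=4/3):
  y_1 = -Pbx(L²-b²-x²)/(6LEI)  [x≤a] = -2·(4/3)·2·(4²-(4/3)²-2²)/(6·4·200000) = -23/2025000 m
Load 2 — point force P=13 kN at a=12/5 m (b=L-a=8/5):
  y_2 = -Pbx(L²-b²-x²)/(6LEI)  [x≤a] = -13·(8/5)·2·(4²-(8/5)²-2²)/(6·4·200000) = -767/9375000 m
Load 3 — applied couple M₀=14 kN·m at a=4/3 m (b=L-a=8/3):
  y_3 = (M₀x³/(6L)-M₀(x-a)²/2+C₁x)/EI  [x>a] with C₁=M₀(3b²-L²)/(6L)=28/9 = (14·2³/(6·4)-14·(2-(4/3))²/2+(28/9)·2)/200000 = 7/180000 m
Superposition: y = Σ y_i = -54961/1012500000 m ≈ -0.000054 m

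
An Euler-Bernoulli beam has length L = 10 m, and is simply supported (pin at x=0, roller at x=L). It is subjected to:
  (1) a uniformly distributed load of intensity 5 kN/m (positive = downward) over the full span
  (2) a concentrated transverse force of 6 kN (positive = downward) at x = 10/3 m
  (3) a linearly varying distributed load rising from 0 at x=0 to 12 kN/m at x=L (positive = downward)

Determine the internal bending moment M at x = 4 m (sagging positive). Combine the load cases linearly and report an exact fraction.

Load 1 — uniform load w=5 kN/m over full span:
  M_1 = wx(L-x)/2 = 5·4·(10-4)/2 = 60 kN·m
Load 2 — point force P=6 kN at a=10/3 m (b=L-a=20/3):
  M_2 = Pa(L-x)/L  [x>a] = 6·(10/3)·(10-4)/10 = 12 kN·m
Load 3 — triangular load w₀=12 kN/m (0→w₀ over full span):
  M_3 = w₀Lx/6 - w₀x³/(6L) = 12·10·4/6 - 12·4³/(6·10) = 336/5 kN·m
Superposition: M = Σ M_i = 696/5 kN·m ≈ 139.200000 kN·m

M(4) = 696/5 kN·m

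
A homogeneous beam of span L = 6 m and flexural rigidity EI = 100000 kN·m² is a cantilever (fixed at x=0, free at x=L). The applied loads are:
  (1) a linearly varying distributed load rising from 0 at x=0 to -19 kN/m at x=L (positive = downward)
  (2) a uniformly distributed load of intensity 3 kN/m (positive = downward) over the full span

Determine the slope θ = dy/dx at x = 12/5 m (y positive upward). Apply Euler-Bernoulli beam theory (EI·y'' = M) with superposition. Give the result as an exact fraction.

θ(12/5) = 5913/1953125 rad

Load 1 — triangular load w₀=-19 kN/m (0→w₀ over full span):
  θ_1 = (w₀Lx²/4-w₀L²x/3-w₀x⁴/(24L))/EI = ((-19)·6·(12/5)²/4-(-19)·6²·(12/5)/3-(-19)·(12/5)⁴/(24·6))/100000 = 30267/7812500 rad
Load 2 — uniform load w=3 kN/m over full span:
  θ_2 = -wx(x²-3Lx+3L²)/(6EI) = -3·(12/5)·((12/5)²-3·6·(12/5)+3·6²)/(6·100000) = -1323/1562500 rad
Superposition: θ = Σ θ_i = 5913/1953125 rad ≈ 0.003027 rad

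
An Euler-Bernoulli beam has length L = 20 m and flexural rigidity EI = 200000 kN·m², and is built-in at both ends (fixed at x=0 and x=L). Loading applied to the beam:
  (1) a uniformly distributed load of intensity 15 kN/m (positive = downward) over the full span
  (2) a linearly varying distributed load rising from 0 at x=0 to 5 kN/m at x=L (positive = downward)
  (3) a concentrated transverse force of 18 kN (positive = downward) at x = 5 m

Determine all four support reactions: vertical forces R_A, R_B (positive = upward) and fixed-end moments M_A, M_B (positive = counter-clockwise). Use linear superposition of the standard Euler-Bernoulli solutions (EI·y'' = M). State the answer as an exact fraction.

R_A = 2883/16 kN, M_A = 14815/24 kN·m, R_B = 3005/16 kN, M_B = -4935/8 kN·m

Load 1 — uniform load w=15 kN/m over full span:
  R_A = wL/2 = 15·20/2 = 150 kN
  M_A = wL²/12 = 15·20²/12 = 500 kN·m
  R_B = wL/2 = 15·20/2 = 150 kN
  M_B = -wL²/12 = -15·20²/12 = -500 kN·m
Load 2 — triangular load w₀=5 kN/m (0→w₀ over full span):
  R_A = 3w₀L/20 = 3·5·20/20 = 15 kN
  M_A = w₀L²/30 = 5·20²/30 = 200/3 kN·m
  R_B = 7w₀L/20 = 7·5·20/20 = 35 kN
  M_B = -w₀L²/20 = -5·20²/20 = -100 kN·m
Load 3 — point force P=18 kN at a=5 m (b=L-a=15):
  R_A = Pb²(3a+b)/L³ = 18·15²·(3·5+15)/20³ = 243/16 kN
  M_A = Pab²/L² = 18·5·15²/20² = 405/8 kN·m
  R_B = Pa²(a+3b)/L³ = 18·5²·(5+3·15)/20³ = 45/16 kN
  M_B = -Pa²b/L² = -18·5²·15/20² = -135/8 kN·m
Superposition: R_A = 2883/16 kN, M_A = 14815/24 kN·m, R_B = 3005/16 kN, M_B = -4935/8 kN·m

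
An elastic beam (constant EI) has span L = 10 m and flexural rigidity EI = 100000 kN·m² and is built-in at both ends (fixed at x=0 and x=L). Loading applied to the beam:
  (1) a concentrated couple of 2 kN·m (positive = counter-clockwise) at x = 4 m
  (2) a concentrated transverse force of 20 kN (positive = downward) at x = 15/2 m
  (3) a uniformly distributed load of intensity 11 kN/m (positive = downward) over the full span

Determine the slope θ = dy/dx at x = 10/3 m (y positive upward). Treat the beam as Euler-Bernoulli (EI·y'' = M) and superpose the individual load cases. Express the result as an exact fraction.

Load 1 — applied couple M₀=2 kN·m at a=4 m (b=L-a=6):
  θ_1 = (R_Ax²/2 - M_Ax)/EI  [x≤a] with R_A=36/125, M_A=6/25 = ((36/125)·(10/3)²/2 - (6/25)·(10/3))/100000 = 1/125000 rad
Load 2 — point force P=20 kN at a=15/2 m (b=L-a=5/2):
  θ_2 = -Pb²x(2aL-(3a+b)x)/(2L³EI)  [x≤a] = -20·(5/2)²·(10/3)·(2·(15/2)·10-(3·(15/2)+(5/2))·(10/3))/(2·10³·100000) = -1/7200 rad
Load 3 — uniform load w=11 kN/m over full span:
  θ_3 = -wx(L-x)(L-2x)/(12EI) = -11·(10/3)·(10-(10/3))·(10-2·(10/3))/(12·100000) = -11/16200 rad
Superposition: θ = Σ θ_i = -32801/40500000 rad ≈ -0.000810 rad

θ(10/3) = -32801/40500000 rad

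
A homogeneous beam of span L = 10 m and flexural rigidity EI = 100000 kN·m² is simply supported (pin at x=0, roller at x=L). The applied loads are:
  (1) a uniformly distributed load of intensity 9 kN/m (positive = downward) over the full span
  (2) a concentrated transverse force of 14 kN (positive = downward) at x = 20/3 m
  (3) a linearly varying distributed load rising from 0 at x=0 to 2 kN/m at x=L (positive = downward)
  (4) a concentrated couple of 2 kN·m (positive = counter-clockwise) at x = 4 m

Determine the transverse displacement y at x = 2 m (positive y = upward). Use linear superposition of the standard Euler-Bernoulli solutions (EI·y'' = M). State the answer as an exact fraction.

Load 1 — uniform load w=9 kN/m over full span:
  y_1 = -wx(L³-2Lx²+x³)/(24EI) = -9·2·(10³-2·10·2²+2³)/(24·100000) = -87/12500 m
Load 2 — point force P=14 kN at a=20/3 m (b=L-a=10/3):
  y_2 = -Pbx(L²-b²-x²)/(6LEI)  [x≤a] = -14·(10/3)·2·(10²-(10/3)²-2²)/(6·10·100000) = -1337/1012500 m
Load 3 — triangular load w₀=2 kN/m (0→w₀ over full span):
  y_3 = -w₀x(7L⁴-10L²x²+3x⁴)/(360LEI) = -2·2·(7·10⁴-10·10²·2²+3·2⁴)/(360·10·100000) = -172/234375 m
Load 4 — applied couple M₀=2 kN·m at a=4 m (b=L-a=6):
  y_4 = (M₀x³/(6L)+C₁x)/EI  [x≤a] with C₁=M₀(3b²-L²)/(6L)=4/15 = (2·2³/(6·10)+(4/15)·2)/100000 = 1/125000 m
Superposition: y = Σ y_i = -455947/50625000 m ≈ -0.009006 m

y(2) = -455947/50625000 m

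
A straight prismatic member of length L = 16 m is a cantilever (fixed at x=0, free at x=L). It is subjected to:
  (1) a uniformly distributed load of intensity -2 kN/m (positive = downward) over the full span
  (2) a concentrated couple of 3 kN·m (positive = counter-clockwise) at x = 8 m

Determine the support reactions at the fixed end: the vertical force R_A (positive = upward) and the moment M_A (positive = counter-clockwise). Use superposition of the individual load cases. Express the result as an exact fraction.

R_A = -32 kN, M_A = -259 kN·m

Load 1 — uniform load w=-2 kN/m over full span:
  R_A = wL = (-2)·16 = -32 kN
  M_A = wL²/2 = (-2)·16²/2 = -256 kN·m
Load 2 — applied couple M₀=3 kN·m at a=8 m (b=L-a=8):
  R_A = 0 kN
  M_A = -M₀ = -3 kN·m
Superposition: R_A = -32 kN, M_A = -259 kN·m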